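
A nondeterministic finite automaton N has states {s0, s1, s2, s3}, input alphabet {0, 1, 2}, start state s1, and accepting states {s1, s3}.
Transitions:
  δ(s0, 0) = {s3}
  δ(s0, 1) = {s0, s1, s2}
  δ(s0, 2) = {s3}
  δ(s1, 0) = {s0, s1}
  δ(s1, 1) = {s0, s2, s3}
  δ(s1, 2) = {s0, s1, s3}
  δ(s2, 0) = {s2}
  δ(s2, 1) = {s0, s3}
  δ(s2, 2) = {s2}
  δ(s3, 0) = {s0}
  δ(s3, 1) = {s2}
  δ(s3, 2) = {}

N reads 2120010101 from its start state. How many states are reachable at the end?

Start: {s1}
read 2: {s0, s1, s3}
read 1: {s0, s1, s2, s3}
read 2: {s0, s1, s2, s3}
read 0: {s0, s1, s2, s3}
read 0: {s0, s1, s2, s3}
read 1: {s0, s1, s2, s3}
read 0: {s0, s1, s2, s3}
read 1: {s0, s1, s2, s3}
read 0: {s0, s1, s2, s3}
read 1: {s0, s1, s2, s3}
Final reachable set {s0, s1, s2, s3} has 4 states.

4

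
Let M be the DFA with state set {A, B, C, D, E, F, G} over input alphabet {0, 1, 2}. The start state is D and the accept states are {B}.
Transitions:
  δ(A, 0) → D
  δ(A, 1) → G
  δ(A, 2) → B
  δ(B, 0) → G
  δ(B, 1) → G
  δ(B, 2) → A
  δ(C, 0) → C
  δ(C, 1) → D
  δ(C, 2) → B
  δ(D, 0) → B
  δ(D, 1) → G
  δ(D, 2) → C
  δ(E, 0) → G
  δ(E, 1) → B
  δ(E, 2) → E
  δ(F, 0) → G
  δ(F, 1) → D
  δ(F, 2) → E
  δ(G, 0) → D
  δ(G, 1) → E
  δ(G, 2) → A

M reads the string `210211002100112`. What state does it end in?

D --2--> C
C --1--> D
D --0--> B
B --2--> A
A --1--> G
G --1--> E
E --0--> G
G --0--> D
D --2--> C
C --1--> D
D --0--> B
B --0--> G
G --1--> E
E --1--> B
B --2--> A

A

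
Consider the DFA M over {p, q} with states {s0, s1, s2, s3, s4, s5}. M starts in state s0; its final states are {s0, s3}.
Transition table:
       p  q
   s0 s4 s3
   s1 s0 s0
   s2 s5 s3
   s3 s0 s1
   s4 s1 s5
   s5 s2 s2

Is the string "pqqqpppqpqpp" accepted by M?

rejected

s0 --p--> s4
s4 --q--> s5
s5 --q--> s2
s2 --q--> s3
s3 --p--> s0
s0 --p--> s4
s4 --p--> s1
s1 --q--> s0
s0 --p--> s4
s4 --q--> s5
s5 --p--> s2
s2 --p--> s5
End in state s5, which is not an accepting state.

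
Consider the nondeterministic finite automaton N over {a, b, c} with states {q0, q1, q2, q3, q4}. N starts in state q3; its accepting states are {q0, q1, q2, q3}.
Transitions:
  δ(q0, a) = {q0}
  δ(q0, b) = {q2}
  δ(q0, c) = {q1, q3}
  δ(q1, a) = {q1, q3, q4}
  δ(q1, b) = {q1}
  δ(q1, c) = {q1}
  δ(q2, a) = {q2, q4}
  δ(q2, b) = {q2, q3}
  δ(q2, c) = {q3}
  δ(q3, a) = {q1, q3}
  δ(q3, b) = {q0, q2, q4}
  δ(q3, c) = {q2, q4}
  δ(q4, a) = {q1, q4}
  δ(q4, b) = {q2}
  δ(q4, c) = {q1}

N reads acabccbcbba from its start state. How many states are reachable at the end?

Start: {q3}
read a: {q1, q3}
read c: {q1, q2, q4}
read a: {q1, q2, q3, q4}
read b: {q0, q1, q2, q3, q4}
read c: {q1, q2, q3, q4}
read c: {q1, q2, q3, q4}
read b: {q0, q1, q2, q3, q4}
read c: {q1, q2, q3, q4}
read b: {q0, q1, q2, q3, q4}
read b: {q0, q1, q2, q3, q4}
read a: {q0, q1, q2, q3, q4}
Final reachable set {q0, q1, q2, q3, q4} has 5 states.

5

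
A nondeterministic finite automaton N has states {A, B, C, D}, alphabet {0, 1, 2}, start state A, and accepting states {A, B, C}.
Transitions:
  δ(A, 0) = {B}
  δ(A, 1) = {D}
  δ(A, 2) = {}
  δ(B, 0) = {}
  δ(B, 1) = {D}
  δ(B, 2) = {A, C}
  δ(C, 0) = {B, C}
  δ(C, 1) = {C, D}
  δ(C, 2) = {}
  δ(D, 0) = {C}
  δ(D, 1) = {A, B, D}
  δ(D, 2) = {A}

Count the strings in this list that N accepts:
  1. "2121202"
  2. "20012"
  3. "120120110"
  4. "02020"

"2121202": rejected
"20012": rejected
"120120110": accepted
"02020": accepted

2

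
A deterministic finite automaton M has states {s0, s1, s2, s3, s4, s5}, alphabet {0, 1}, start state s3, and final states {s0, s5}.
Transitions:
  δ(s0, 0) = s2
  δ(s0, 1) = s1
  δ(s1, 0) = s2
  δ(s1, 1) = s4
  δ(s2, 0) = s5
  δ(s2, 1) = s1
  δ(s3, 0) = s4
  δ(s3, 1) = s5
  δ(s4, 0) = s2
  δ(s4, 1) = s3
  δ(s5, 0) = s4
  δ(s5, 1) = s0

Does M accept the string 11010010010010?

rejected

s3 --1--> s5
s5 --1--> s0
s0 --0--> s2
s2 --1--> s1
s1 --0--> s2
s2 --0--> s5
s5 --1--> s0
s0 --0--> s2
s2 --0--> s5
s5 --1--> s0
s0 --0--> s2
s2 --0--> s5
s5 --1--> s0
s0 --0--> s2
End in state s2, which is not an accepting state.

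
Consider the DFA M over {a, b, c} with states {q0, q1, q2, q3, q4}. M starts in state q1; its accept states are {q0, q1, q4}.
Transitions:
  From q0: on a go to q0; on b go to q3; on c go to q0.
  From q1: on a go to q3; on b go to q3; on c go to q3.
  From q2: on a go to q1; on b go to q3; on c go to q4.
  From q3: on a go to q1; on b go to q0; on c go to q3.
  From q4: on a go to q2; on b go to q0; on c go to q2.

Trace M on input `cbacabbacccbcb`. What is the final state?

q0

q1 --c--> q3
q3 --b--> q0
q0 --a--> q0
q0 --c--> q0
q0 --a--> q0
q0 --b--> q3
q3 --b--> q0
q0 --a--> q0
q0 --c--> q0
q0 --c--> q0
q0 --c--> q0
q0 --b--> q3
q3 --c--> q3
q3 --b--> q0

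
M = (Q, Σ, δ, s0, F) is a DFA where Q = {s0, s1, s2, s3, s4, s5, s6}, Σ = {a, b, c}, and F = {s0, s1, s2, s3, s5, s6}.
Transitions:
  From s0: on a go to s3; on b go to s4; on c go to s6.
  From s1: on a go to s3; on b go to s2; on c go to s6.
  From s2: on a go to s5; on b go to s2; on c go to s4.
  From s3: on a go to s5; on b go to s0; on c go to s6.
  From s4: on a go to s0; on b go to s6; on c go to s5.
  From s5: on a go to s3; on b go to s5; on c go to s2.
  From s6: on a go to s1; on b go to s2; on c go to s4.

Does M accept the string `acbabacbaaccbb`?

accepted

s0 --a--> s3
s3 --c--> s6
s6 --b--> s2
s2 --a--> s5
s5 --b--> s5
s5 --a--> s3
s3 --c--> s6
s6 --b--> s2
s2 --a--> s5
s5 --a--> s3
s3 --c--> s6
s6 --c--> s4
s4 --b--> s6
s6 --b--> s2
End in state s2, which is an accepting state.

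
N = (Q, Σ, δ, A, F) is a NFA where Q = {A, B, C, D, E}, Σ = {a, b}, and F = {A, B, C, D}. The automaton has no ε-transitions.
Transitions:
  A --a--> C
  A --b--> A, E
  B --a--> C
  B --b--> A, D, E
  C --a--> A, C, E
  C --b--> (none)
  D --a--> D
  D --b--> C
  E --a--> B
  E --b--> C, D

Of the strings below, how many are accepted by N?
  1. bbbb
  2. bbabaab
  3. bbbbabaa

bbbb: accepted
bbabaab: accepted
bbbbabaa: accepted

3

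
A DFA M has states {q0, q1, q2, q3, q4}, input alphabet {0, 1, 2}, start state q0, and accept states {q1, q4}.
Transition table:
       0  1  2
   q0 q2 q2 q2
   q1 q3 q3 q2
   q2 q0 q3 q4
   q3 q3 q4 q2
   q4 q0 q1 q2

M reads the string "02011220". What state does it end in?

q0

q0 --0--> q2
q2 --2--> q4
q4 --0--> q0
q0 --1--> q2
q2 --1--> q3
q3 --2--> q2
q2 --2--> q4
q4 --0--> q0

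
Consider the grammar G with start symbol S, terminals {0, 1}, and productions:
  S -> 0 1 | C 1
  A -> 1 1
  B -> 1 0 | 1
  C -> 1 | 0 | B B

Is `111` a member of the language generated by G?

yes

S ⇒ C1 ⇒ BB1 ⇒ 1B1 ⇒ 111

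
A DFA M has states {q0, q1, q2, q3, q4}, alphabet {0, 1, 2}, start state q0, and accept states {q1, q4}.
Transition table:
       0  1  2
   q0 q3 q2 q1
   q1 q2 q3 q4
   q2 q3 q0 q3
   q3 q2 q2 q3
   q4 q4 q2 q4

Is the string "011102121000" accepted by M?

rejected

q0 --0--> q3
q3 --1--> q2
q2 --1--> q0
q0 --1--> q2
q2 --0--> q3
q3 --2--> q3
q3 --1--> q2
q2 --2--> q3
q3 --1--> q2
q2 --0--> q3
q3 --0--> q2
q2 --0--> q3
End in state q3, which is not an accepting state.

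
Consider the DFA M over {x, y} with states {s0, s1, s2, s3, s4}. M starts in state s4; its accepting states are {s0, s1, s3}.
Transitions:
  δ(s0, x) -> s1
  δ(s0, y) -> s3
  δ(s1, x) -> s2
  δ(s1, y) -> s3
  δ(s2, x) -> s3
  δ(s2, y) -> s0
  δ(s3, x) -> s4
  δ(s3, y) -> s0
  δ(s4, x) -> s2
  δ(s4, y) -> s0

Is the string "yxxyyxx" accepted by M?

s4 --y--> s0
s0 --x--> s1
s1 --x--> s2
s2 --y--> s0
s0 --y--> s3
s3 --x--> s4
s4 --x--> s2
End in state s2, which is not an accepting state.

rejected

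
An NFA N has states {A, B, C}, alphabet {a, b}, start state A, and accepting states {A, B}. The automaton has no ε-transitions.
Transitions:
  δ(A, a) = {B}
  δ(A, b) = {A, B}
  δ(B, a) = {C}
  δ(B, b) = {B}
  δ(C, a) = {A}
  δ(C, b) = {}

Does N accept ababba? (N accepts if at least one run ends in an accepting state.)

Start: {A}
read a: {B}
read b: {B}
read a: {C}
read b: {}
The reachable set is empty and stays empty for the remaining 2 symbols.
Reachable ∩ accepting = {} — empty.

rejected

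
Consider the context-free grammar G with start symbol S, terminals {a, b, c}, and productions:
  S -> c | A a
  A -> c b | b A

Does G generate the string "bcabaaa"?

no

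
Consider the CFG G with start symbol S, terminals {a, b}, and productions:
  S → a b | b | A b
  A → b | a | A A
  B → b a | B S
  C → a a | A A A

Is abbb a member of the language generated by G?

S ⇒ Ab ⇒ AAb ⇒ aAb ⇒ aAAb ⇒ abAb ⇒ abbb

yes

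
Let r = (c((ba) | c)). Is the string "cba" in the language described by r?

Split as c·ba: c matches c and ((ba)|c) matches ba.

yes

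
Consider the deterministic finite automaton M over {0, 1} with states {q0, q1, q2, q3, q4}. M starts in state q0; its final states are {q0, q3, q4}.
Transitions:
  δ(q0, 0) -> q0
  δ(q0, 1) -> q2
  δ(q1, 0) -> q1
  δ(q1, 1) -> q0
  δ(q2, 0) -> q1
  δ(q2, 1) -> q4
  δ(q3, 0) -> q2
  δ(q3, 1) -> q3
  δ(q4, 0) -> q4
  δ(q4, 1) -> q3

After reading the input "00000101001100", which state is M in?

q4

q0 --0--> q0
q0 --0--> q0
q0 --0--> q0
q0 --0--> q0
q0 --0--> q0
q0 --1--> q2
q2 --0--> q1
q1 --1--> q0
q0 --0--> q0
q0 --0--> q0
q0 --1--> q2
q2 --1--> q4
q4 --0--> q4
q4 --0--> q4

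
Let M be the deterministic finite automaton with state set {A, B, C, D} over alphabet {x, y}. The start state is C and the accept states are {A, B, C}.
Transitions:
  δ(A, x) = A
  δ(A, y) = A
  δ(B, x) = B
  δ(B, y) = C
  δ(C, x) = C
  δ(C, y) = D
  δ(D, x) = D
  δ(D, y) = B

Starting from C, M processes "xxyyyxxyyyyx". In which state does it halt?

C --x--> C
C --x--> C
C --y--> D
D --y--> B
B --y--> C
C --x--> C
C --x--> C
C --y--> D
D --y--> B
B --y--> C
C --y--> D
D --x--> D

D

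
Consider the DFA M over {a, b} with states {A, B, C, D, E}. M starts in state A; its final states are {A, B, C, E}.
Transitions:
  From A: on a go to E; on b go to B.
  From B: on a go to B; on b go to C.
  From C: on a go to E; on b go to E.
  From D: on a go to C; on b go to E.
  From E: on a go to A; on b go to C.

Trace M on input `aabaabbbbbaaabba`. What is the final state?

A

A --a--> E
E --a--> A
A --b--> B
B --a--> B
B --a--> B
B --b--> C
C --b--> E
E --b--> C
C --b--> E
E --b--> C
C --a--> E
E --a--> A
A --a--> E
E --b--> C
C --b--> E
E --a--> A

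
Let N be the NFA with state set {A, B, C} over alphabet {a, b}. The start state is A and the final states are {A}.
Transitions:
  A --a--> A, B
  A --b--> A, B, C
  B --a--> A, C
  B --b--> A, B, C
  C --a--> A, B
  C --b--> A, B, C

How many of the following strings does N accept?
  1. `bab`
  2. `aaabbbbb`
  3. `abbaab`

`bab`: accepted
`aaabbbbb`: accepted
`abbaab`: accepted

3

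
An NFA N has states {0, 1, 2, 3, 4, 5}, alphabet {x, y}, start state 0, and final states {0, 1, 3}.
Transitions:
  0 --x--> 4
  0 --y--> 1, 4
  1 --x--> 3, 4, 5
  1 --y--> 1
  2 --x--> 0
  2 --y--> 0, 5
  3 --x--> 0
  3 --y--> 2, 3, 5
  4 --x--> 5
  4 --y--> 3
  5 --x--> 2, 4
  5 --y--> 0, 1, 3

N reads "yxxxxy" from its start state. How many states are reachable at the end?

Start: {0}
read y: {1, 4}
read x: {3, 4, 5}
read x: {0, 2, 4, 5}
read x: {0, 2, 4, 5}
read x: {0, 2, 4, 5}
read y: {0, 1, 3, 4, 5}
Final reachable set {0, 1, 3, 4, 5} has 5 states.

5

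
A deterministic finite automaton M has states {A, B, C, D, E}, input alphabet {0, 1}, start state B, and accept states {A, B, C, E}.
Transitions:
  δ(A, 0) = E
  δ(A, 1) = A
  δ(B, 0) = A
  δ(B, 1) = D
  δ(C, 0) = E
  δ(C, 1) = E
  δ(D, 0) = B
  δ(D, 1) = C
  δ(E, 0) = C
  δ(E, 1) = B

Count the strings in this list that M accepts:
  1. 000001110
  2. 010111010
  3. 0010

000001110: accepted
010111010: accepted
0010: accepted

3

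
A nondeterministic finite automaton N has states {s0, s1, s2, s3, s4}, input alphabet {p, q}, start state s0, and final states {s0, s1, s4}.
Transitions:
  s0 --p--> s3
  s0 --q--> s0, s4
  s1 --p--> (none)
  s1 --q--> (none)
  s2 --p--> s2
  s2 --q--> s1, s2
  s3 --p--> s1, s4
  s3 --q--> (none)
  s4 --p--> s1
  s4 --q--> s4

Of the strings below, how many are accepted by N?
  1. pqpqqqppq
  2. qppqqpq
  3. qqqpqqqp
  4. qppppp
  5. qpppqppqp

pqpqqqppq: rejected
qppqqpq: rejected
qqqpqqqp: rejected
qppppp: rejected
qpppqppqp: rejected

0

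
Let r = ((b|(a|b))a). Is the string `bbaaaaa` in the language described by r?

no

No split of bbaaaaa into u·v has (b|(a|b)) matching u and a matching v.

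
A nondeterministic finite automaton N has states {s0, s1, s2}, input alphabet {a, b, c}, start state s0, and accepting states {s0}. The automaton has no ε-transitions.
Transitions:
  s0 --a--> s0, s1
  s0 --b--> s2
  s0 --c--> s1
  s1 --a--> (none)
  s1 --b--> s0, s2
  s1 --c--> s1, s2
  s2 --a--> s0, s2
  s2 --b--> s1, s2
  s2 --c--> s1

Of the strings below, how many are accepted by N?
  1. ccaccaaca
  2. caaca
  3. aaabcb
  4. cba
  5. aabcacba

3

ccaccaaca: accepted
caaca: rejected
aaabcb: accepted
cba: accepted
aabcacba: rejected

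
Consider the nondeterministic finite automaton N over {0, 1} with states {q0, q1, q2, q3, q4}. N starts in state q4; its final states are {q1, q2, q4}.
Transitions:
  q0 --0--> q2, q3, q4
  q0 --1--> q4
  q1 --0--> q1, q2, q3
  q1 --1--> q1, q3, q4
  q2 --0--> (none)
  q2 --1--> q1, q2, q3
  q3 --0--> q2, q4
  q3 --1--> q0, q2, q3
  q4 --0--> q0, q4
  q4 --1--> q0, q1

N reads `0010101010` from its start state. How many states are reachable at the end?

5

Start: {q4}
read 0: {q0, q4}
read 0: {q0, q2, q3, q4}
read 1: {q0, q1, q2, q3, q4}
read 0: {q0, q1, q2, q3, q4}
read 1: {q0, q1, q2, q3, q4}
read 0: {q0, q1, q2, q3, q4}
read 1: {q0, q1, q2, q3, q4}
read 0: {q0, q1, q2, q3, q4}
read 1: {q0, q1, q2, q3, q4}
read 0: {q0, q1, q2, q3, q4}
Final reachable set {q0, q1, q2, q3, q4} has 5 states.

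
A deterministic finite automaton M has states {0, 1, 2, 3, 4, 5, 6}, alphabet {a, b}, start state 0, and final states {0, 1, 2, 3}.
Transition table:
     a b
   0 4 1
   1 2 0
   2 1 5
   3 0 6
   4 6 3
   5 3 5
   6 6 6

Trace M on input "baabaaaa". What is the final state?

0 --b--> 1
1 --a--> 2
2 --a--> 1
1 --b--> 0
0 --a--> 4
4 --a--> 6
6 --a--> 6
6 --a--> 6

6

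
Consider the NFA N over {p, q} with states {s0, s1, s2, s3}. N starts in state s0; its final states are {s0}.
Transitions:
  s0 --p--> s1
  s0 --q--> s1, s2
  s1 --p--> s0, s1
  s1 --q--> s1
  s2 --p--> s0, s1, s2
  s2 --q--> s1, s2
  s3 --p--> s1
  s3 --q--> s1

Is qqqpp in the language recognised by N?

Start: {s0}
read q: {s1, s2}
read q: {s1, s2}
read q: {s1, s2}
read p: {s0, s1, s2}
read p: {s0, s1, s2}
Reachable ∩ accepting = {s0} — nonempty.

accepted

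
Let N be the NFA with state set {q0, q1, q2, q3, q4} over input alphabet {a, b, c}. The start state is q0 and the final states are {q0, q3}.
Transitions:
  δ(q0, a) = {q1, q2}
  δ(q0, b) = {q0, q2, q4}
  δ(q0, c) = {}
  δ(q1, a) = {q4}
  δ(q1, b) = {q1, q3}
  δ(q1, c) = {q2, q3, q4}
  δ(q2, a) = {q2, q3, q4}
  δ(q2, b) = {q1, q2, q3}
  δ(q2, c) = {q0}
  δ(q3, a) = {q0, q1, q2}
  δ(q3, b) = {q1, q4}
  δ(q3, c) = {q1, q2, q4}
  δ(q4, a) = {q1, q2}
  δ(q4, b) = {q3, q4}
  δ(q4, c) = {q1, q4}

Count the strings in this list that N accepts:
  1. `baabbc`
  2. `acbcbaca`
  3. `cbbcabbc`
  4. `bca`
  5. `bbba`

`baabbc`: accepted
`acbcbaca`: accepted
`cbbcabbc`: rejected
`bca`: rejected
`bbba`: accepted

3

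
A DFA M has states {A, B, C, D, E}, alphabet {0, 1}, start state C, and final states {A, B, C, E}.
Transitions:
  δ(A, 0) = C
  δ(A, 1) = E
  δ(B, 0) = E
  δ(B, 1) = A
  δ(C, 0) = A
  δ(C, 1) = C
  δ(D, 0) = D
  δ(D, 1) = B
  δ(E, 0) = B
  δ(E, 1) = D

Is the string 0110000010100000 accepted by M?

rejected

C --0--> A
A --1--> E
E --1--> D
D --0--> D
D --0--> D
D --0--> D
D --0--> D
D --0--> D
D --1--> B
B --0--> E
E --1--> D
D --0--> D
D --0--> D
D --0--> D
D --0--> D
D --0--> D
End in state D, which is not an accepting state.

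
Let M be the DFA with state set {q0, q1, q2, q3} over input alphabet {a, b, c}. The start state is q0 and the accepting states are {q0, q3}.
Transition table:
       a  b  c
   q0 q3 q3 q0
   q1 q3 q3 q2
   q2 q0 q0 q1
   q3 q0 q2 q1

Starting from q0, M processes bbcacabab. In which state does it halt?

q3

q0 --b--> q3
q3 --b--> q2
q2 --c--> q1
q1 --a--> q3
q3 --c--> q1
q1 --a--> q3
q3 --b--> q2
q2 --a--> q0
q0 --b--> q3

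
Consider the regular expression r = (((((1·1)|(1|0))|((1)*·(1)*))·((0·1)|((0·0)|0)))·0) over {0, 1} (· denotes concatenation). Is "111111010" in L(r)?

Split as 11111101·0: ((((1·1)|(1|0))|((1)*·(1)*))·((0·1)|((0·0)|0))) matches 11111101 and 0 matches 0.

yes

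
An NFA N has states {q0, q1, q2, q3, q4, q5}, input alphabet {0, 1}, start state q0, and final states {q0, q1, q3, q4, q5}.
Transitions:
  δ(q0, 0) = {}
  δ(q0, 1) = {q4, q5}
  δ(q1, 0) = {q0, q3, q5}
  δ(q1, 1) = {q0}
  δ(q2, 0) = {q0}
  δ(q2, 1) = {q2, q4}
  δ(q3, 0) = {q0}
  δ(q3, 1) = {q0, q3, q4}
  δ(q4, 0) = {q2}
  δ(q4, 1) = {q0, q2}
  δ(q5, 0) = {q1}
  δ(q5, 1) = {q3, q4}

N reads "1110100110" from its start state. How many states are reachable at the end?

3

Start: {q0}
read 1: {q4, q5}
read 1: {q0, q2, q3, q4}
read 1: {q0, q2, q3, q4, q5}
read 0: {q0, q1, q2}
read 1: {q0, q2, q4, q5}
read 0: {q0, q1, q2}
read 0: {q0, q3, q5}
read 1: {q0, q3, q4, q5}
read 1: {q0, q2, q3, q4, q5}
read 0: {q0, q1, q2}
Final reachable set {q0, q1, q2} has 3 states.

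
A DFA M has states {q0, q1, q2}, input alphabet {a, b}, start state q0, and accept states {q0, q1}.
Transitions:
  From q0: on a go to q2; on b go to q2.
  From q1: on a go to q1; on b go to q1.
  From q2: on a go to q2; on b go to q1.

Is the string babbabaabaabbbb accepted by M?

accepted

q0 --b--> q2
q2 --a--> q2
q2 --b--> q1
q1 --b--> q1
q1 --a--> q1
q1 --b--> q1
q1 --a--> q1
q1 --a--> q1
q1 --b--> q1
q1 --a--> q1
q1 --a--> q1
q1 --b--> q1
q1 --b--> q1
q1 --b--> q1
q1 --b--> q1
End in state q1, which is an accepting state.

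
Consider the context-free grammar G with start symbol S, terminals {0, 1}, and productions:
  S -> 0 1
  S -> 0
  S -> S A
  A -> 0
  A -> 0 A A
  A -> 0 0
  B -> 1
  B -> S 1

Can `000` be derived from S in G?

S ⇒ SA ⇒ 0A ⇒ 000

yes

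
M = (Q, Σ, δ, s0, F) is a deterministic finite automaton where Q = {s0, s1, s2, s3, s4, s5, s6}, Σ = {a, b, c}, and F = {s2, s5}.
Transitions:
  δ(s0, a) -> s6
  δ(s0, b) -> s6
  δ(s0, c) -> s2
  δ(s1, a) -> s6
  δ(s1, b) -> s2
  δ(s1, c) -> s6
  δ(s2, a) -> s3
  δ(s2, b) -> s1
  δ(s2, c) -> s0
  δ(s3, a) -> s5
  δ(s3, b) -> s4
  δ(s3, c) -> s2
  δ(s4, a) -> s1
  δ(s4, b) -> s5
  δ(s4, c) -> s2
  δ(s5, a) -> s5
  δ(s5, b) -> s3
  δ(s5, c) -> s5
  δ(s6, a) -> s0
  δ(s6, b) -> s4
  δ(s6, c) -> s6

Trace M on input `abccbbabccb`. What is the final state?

s1

s0 --a--> s6
s6 --b--> s4
s4 --c--> s2
s2 --c--> s0
s0 --b--> s6
s6 --b--> s4
s4 --a--> s1
s1 --b--> s2
s2 --c--> s0
s0 --c--> s2
s2 --b--> s1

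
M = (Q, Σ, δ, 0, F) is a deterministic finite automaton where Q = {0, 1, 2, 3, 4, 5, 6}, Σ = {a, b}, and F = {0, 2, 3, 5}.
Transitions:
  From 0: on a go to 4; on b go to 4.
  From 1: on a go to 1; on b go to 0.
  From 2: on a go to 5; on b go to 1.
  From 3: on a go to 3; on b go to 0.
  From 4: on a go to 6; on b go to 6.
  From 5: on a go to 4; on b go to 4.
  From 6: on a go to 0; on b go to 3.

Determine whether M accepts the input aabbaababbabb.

accepted

0 --a--> 4
4 --a--> 6
6 --b--> 3
3 --b--> 0
0 --a--> 4
4 --a--> 6
6 --b--> 3
3 --a--> 3
3 --b--> 0
0 --b--> 4
4 --a--> 6
6 --b--> 3
3 --b--> 0
End in state 0, which is an accepting state.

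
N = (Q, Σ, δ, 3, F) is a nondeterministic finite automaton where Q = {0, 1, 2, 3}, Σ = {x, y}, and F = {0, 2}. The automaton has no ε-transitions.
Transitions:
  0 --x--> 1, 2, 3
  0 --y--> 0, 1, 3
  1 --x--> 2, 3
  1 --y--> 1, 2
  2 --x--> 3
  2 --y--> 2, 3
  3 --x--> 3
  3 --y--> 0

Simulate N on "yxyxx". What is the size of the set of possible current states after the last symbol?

2

Start: {3}
read y: {0}
read x: {1, 2, 3}
read y: {0, 1, 2, 3}
read x: {1, 2, 3}
read x: {2, 3}
Final reachable set {2, 3} has 2 states.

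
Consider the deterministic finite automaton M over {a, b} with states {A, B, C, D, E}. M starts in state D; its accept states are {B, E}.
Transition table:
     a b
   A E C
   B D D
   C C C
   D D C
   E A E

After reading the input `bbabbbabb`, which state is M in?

D --b--> C
C --b--> C
C --a--> C
C --b--> C
C --b--> C
C --b--> C
C --a--> C
C --b--> C
C --b--> C

C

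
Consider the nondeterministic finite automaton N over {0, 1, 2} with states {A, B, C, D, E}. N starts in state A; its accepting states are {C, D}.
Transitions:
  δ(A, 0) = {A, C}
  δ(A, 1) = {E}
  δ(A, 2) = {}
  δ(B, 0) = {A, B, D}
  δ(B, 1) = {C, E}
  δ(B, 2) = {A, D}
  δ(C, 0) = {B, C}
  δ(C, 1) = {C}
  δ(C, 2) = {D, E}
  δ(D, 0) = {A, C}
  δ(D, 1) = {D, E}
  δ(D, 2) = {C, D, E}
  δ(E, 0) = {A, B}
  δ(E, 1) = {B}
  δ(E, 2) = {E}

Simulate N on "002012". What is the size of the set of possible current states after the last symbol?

2

Start: {A}
read 0: {A, C}
read 0: {A, B, C}
read 2: {A, D, E}
read 0: {A, B, C}
read 1: {C, E}
read 2: {D, E}
Final reachable set {D, E} has 2 states.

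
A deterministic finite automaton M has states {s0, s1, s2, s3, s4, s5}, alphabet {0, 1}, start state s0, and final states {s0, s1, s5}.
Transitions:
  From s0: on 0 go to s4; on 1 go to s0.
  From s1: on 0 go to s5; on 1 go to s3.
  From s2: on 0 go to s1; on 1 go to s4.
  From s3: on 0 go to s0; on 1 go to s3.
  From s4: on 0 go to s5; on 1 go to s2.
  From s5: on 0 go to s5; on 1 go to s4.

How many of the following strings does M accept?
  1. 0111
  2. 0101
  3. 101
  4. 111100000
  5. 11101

0111: rejected
0101: rejected
101: rejected
111100000: accepted
11101: rejected

1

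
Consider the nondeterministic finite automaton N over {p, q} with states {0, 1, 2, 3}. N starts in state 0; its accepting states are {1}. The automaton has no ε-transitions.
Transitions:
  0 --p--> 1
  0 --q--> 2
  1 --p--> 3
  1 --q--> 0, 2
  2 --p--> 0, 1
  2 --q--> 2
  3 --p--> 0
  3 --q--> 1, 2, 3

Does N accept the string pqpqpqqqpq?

rejected

Start: {0}
read p: {1}
read q: {0, 2}
read p: {0, 1}
read q: {0, 2}
read p: {0, 1}
read q: {0, 2}
read q: {2}
read q: {2}
read p: {0, 1}
read q: {0, 2}
Reachable ∩ accepting = {} — empty.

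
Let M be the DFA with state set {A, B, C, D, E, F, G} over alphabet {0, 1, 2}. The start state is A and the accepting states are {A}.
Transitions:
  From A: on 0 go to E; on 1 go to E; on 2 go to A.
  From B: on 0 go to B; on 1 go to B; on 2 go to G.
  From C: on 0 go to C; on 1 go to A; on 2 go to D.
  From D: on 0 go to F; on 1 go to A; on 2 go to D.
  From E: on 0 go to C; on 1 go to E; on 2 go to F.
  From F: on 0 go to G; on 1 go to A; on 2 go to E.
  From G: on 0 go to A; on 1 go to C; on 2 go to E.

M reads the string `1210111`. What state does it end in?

A --1--> E
E --2--> F
F --1--> A
A --0--> E
E --1--> E
E --1--> E
E --1--> E

E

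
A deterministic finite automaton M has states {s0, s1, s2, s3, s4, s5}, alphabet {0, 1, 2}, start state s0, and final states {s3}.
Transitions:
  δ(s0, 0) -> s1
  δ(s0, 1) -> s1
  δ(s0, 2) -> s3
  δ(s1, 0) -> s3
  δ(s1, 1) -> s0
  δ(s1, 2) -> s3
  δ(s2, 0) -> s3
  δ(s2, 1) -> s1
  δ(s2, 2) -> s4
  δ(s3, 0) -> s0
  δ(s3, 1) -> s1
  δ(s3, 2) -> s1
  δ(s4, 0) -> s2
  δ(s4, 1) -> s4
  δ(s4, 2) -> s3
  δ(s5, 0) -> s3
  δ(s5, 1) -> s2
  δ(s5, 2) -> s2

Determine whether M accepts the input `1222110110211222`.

s0 --1--> s1
s1 --2--> s3
s3 --2--> s1
s1 --2--> s3
s3 --1--> s1
s1 --1--> s0
s0 --0--> s1
s1 --1--> s0
s0 --1--> s1
s1 --0--> s3
s3 --2--> s1
s1 --1--> s0
s0 --1--> s1
s1 --2--> s3
s3 --2--> s1
s1 --2--> s3
End in state s3, which is an accepting state.

accepted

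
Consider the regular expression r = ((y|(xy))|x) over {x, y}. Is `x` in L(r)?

The right alternative x matches x.

yes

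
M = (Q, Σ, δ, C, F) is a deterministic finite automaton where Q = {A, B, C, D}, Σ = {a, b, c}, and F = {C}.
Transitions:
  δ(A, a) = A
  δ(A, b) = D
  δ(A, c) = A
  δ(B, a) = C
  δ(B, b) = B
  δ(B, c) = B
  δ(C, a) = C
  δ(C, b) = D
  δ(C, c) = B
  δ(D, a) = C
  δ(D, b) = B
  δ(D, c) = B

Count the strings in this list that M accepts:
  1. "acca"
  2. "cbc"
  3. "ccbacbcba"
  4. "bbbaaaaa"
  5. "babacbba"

"acca": accepted
"cbc": rejected
"ccbacbcba": accepted
"bbbaaaaa": accepted
"babacbba": accepted

4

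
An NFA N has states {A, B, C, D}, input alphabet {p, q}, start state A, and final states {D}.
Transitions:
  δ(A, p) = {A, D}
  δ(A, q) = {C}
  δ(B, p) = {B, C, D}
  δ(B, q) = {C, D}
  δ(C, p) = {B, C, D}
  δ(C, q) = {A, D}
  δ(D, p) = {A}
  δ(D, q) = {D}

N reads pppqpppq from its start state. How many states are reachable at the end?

3

Start: {A}
read p: {A, D}
read p: {A, D}
read p: {A, D}
read q: {C, D}
read p: {A, B, C, D}
read p: {A, B, C, D}
read p: {A, B, C, D}
read q: {A, C, D}
Final reachable set {A, C, D} has 3 states.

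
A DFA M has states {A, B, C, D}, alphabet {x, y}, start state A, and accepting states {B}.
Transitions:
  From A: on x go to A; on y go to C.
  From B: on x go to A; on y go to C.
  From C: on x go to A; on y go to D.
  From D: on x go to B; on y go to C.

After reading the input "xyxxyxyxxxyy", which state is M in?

D

A --x--> A
A --y--> C
C --x--> A
A --x--> A
A --y--> C
C --x--> A
A --y--> C
C --x--> A
A --x--> A
A --x--> A
A --y--> C
C --y--> D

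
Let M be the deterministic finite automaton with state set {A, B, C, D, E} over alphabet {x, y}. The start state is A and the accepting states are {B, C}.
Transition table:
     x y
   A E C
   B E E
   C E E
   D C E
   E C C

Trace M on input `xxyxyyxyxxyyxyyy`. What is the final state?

A --x--> E
E --x--> C
C --y--> E
E --x--> C
C --y--> E
E --y--> C
C --x--> E
E --y--> C
C --x--> E
E --x--> C
C --y--> E
E --y--> C
C --x--> E
E --y--> C
C --y--> E
E --y--> C

C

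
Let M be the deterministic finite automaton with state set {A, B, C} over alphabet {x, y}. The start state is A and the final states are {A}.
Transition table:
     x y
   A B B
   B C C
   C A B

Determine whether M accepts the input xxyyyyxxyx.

A --x--> B
B --x--> C
C --y--> B
B --y--> C
C --y--> B
B --y--> C
C --x--> A
A --x--> B
B --y--> C
C --x--> A
End in state A, which is an accepting state.

accepted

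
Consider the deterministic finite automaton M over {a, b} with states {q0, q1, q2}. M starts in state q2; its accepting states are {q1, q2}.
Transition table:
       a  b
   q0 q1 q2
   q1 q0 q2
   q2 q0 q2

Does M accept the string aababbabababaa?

q2 --a--> q0
q0 --a--> q1
q1 --b--> q2
q2 --a--> q0
q0 --b--> q2
q2 --b--> q2
q2 --a--> q0
q0 --b--> q2
q2 --a--> q0
q0 --b--> q2
q2 --a--> q0
q0 --b--> q2
q2 --a--> q0
q0 --a--> q1
End in state q1, which is an accepting state.

accepted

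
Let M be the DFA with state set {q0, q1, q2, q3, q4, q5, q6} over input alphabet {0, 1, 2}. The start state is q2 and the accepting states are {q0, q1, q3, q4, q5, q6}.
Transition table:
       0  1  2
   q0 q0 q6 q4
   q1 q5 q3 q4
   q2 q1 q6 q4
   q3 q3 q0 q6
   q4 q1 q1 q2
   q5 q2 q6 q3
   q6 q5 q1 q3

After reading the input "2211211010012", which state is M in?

q3

q2 --2--> q4
q4 --2--> q2
q2 --1--> q6
q6 --1--> q1
q1 --2--> q4
q4 --1--> q1
q1 --1--> q3
q3 --0--> q3
q3 --1--> q0
q0 --0--> q0
q0 --0--> q0
q0 --1--> q6
q6 --2--> q3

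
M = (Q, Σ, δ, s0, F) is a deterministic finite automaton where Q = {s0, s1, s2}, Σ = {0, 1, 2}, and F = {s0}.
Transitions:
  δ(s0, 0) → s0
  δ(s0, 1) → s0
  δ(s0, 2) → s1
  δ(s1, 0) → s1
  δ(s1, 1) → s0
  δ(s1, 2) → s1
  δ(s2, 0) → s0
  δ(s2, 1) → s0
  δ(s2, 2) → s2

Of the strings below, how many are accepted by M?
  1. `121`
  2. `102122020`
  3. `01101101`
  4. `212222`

`121`: accepted
`102122020`: rejected
`01101101`: accepted
`212222`: rejected

2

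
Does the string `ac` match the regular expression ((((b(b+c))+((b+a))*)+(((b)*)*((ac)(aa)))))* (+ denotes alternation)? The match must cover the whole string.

ac cannot be split into zero or more pieces each matching (((b(b+c))+((b+a))*)+(((b)*)*((ac)(aa)))).

no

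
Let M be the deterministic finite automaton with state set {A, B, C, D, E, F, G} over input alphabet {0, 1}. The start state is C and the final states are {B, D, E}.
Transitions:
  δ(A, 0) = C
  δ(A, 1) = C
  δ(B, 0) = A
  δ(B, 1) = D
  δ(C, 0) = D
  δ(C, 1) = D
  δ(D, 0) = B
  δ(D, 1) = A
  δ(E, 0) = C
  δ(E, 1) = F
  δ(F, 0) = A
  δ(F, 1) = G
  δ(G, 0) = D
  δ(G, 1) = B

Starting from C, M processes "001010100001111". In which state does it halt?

A

C --0--> D
D --0--> B
B --1--> D
D --0--> B
B --1--> D
D --0--> B
B --1--> D
D --0--> B
B --0--> A
A --0--> C
C --0--> D
D --1--> A
A --1--> C
C --1--> D
D --1--> A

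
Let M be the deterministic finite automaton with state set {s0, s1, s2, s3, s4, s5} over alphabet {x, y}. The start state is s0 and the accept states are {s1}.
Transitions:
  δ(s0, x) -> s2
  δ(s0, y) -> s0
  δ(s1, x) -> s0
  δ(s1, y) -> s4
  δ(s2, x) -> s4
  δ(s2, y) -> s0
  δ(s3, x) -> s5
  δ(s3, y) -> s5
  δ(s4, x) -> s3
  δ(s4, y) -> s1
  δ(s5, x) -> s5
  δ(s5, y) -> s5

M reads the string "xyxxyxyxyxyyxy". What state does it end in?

s0

s0 --x--> s2
s2 --y--> s0
s0 --x--> s2
s2 --x--> s4
s4 --y--> s1
s1 --x--> s0
s0 --y--> s0
s0 --x--> s2
s2 --y--> s0
s0 --x--> s2
s2 --y--> s0
s0 --y--> s0
s0 --x--> s2
s2 --y--> s0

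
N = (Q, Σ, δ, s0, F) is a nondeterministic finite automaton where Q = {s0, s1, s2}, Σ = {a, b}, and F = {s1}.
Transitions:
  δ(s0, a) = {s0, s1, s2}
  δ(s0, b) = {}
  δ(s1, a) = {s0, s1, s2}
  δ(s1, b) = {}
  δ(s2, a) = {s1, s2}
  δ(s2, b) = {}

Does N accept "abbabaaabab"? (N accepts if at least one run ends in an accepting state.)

Start: {s0}
read a: {s0, s1, s2}
read b: {}
The reachable set is empty and stays empty for the remaining 9 symbols.
Reachable ∩ accepting = {} — empty.

rejected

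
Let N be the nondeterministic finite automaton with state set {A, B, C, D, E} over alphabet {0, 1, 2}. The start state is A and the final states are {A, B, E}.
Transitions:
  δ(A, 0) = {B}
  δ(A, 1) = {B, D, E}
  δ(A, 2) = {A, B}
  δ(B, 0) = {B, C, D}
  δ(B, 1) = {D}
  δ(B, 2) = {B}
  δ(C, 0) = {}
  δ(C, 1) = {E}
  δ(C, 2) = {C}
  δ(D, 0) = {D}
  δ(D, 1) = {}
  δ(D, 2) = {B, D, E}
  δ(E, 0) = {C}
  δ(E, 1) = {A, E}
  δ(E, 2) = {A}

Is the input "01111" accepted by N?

rejected

Start: {A}
read 0: {B}
read 1: {D}
read 1: {}
The reachable set is empty and stays empty for the remaining 2 symbols.
Reachable ∩ accepting = {} — empty.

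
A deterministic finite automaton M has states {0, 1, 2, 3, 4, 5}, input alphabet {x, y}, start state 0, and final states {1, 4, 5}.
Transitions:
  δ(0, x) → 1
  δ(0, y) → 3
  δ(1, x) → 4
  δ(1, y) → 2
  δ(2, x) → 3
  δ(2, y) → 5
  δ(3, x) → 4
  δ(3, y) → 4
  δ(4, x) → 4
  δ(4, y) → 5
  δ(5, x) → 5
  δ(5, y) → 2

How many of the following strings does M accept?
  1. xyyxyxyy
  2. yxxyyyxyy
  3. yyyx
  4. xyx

3

xyyxyxyy: accepted
yxxyyyxyy: accepted
yyyx: accepted
xyx: rejected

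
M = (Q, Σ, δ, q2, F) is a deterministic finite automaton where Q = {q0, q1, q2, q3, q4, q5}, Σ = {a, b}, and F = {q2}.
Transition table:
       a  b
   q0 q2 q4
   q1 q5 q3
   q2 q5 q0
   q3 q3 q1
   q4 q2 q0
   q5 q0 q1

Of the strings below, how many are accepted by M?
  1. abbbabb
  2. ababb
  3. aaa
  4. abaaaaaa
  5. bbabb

abbbabb: rejected
ababb: rejected
aaa: accepted
abaaaaaa: accepted
bbabb: rejected

2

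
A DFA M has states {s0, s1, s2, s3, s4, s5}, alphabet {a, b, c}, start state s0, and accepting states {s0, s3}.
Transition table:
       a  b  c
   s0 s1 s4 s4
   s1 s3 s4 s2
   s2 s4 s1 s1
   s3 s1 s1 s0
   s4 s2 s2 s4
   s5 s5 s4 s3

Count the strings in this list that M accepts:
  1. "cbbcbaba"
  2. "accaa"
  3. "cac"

1

"cbbcbaba": accepted
"accaa": rejected
"cac": rejected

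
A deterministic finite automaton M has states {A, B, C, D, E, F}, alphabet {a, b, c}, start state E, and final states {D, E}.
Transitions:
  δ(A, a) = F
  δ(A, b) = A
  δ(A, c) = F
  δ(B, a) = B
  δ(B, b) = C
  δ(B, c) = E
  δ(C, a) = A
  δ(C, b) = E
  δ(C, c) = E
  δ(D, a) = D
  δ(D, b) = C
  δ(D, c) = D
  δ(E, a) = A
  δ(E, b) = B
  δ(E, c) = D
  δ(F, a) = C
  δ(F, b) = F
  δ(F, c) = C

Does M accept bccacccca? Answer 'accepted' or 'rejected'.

accepted

E --b--> B
B --c--> E
E --c--> D
D --a--> D
D --c--> D
D --c--> D
D --c--> D
D --c--> D
D --a--> D
End in state D, which is an accepting state.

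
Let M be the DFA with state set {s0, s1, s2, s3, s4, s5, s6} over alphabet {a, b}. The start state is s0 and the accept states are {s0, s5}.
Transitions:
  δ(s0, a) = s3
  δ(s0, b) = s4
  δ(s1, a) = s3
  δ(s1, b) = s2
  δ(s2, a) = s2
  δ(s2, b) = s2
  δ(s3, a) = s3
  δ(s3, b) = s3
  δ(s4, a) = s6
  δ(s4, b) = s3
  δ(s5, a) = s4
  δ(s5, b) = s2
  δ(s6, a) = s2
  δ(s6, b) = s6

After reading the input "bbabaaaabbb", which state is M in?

s0 --b--> s4
s4 --b--> s3
s3 --a--> s3
s3 --b--> s3
s3 --a--> s3
s3 --a--> s3
s3 --a--> s3
s3 --a--> s3
s3 --b--> s3
s3 --b--> s3
s3 --b--> s3

s3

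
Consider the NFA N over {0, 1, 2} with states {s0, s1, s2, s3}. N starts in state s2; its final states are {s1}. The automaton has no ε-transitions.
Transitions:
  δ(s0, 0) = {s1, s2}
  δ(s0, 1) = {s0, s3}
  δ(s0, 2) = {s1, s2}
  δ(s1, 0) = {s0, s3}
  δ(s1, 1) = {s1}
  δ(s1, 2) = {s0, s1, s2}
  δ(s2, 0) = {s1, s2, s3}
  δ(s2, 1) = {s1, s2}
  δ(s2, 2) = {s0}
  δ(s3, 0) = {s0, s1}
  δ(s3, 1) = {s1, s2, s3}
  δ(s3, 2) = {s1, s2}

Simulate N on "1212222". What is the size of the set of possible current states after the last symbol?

Start: {s2}
read 1: {s1, s2}
read 2: {s0, s1, s2}
read 1: {s0, s1, s2, s3}
read 2: {s0, s1, s2}
read 2: {s0, s1, s2}
read 2: {s0, s1, s2}
read 2: {s0, s1, s2}
Final reachable set {s0, s1, s2} has 3 states.

3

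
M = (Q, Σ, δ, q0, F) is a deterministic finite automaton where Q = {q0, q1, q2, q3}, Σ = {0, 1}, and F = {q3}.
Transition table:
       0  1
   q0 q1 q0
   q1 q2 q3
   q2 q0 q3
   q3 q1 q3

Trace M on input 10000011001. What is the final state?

q0 --1--> q0
q0 --0--> q1
q1 --0--> q2
q2 --0--> q0
q0 --0--> q1
q1 --0--> q2
q2 --1--> q3
q3 --1--> q3
q3 --0--> q1
q1 --0--> q2
q2 --1--> q3

q3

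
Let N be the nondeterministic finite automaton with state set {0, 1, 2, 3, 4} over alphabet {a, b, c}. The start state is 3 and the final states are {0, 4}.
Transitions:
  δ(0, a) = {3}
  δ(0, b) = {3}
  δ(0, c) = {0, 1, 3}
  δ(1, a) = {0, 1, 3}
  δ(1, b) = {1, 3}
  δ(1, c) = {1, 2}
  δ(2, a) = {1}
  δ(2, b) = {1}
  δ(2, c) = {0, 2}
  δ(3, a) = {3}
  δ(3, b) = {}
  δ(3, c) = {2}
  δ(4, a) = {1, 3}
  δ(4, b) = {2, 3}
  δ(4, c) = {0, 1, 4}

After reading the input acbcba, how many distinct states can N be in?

Start: {3}
read a: {3}
read c: {2}
read b: {1}
read c: {1, 2}
read b: {1, 3}
read a: {0, 1, 3}
Final reachable set {0, 1, 3} has 3 states.

3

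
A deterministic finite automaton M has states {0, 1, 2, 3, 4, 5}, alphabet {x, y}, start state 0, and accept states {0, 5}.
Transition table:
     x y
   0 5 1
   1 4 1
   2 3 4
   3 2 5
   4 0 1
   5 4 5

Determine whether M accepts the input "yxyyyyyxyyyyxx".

accepted

0 --y--> 1
1 --x--> 4
4 --y--> 1
1 --y--> 1
1 --y--> 1
1 --y--> 1
1 --y--> 1
1 --x--> 4
4 --y--> 1
1 --y--> 1
1 --y--> 1
1 --y--> 1
1 --x--> 4
4 --x--> 0
End in state 0, which is an accepting state.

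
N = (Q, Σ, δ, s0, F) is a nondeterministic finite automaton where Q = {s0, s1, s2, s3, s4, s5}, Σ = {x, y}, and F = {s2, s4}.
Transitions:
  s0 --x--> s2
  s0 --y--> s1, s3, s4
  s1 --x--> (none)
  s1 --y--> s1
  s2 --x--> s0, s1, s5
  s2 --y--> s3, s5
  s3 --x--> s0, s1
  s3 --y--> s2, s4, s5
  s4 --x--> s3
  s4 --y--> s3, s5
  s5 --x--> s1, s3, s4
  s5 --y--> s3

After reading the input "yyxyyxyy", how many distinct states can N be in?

5

Start: {s0}
read y: {s1, s3, s4}
read y: {s1, s2, s3, s4, s5}
read x: {s0, s1, s3, s4, s5}
read y: {s1, s2, s3, s4, s5}
read y: {s1, s2, s3, s4, s5}
read x: {s0, s1, s3, s4, s5}
read y: {s1, s2, s3, s4, s5}
read y: {s1, s2, s3, s4, s5}
Final reachable set {s1, s2, s3, s4, s5} has 5 states.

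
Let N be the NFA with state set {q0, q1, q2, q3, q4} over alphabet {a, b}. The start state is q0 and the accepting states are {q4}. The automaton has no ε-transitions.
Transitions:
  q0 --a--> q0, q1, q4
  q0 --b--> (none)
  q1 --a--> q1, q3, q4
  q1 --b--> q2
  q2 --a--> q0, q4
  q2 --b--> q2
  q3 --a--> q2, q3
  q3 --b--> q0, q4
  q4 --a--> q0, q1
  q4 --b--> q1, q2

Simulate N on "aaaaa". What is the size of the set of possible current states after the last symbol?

5

Start: {q0}
read a: {q0, q1, q4}
read a: {q0, q1, q3, q4}
read a: {q0, q1, q2, q3, q4}
read a: {q0, q1, q2, q3, q4}
read a: {q0, q1, q2, q3, q4}
Final reachable set {q0, q1, q2, q3, q4} has 5 states.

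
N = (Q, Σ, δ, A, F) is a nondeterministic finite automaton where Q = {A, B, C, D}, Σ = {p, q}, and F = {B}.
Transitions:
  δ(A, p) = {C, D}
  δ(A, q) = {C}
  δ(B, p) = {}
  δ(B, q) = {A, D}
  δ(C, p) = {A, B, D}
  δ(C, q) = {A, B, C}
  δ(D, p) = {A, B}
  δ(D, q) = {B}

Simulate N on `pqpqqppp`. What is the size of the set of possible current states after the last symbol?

4

Start: {A}
read p: {C, D}
read q: {A, B, C}
read p: {A, B, C, D}
read q: {A, B, C, D}
read q: {A, B, C, D}
read p: {A, B, C, D}
read p: {A, B, C, D}
read p: {A, B, C, D}
Final reachable set {A, B, C, D} has 4 states.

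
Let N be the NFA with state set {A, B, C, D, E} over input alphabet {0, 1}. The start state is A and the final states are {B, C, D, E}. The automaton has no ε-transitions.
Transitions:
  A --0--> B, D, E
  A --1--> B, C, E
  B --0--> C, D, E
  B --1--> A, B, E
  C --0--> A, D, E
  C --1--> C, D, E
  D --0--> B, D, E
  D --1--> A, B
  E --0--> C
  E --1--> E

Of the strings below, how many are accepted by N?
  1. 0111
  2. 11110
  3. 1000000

3

0111: accepted
11110: accepted
1000000: accepted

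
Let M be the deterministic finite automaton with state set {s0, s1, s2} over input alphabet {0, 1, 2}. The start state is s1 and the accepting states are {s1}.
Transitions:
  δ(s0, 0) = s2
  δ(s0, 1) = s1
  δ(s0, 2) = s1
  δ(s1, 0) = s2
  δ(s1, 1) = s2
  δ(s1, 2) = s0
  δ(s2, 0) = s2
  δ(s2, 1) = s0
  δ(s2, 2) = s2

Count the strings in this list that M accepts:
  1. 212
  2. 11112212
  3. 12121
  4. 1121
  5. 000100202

1

212: rejected
11112212: accepted
12121: rejected
1121: rejected
000100202: rejected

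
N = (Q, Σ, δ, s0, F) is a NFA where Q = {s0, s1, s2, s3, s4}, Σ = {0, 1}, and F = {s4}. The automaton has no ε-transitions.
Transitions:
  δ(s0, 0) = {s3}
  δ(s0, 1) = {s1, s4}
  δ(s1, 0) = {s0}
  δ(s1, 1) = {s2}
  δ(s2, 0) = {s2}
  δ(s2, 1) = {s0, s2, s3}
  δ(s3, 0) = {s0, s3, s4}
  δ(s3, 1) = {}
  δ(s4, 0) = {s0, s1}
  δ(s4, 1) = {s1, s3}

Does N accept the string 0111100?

rejected

Start: {s0}
read 0: {s3}
read 1: {}
The reachable set is empty and stays empty for the remaining 5 symbols.
Reachable ∩ accepting = {} — empty.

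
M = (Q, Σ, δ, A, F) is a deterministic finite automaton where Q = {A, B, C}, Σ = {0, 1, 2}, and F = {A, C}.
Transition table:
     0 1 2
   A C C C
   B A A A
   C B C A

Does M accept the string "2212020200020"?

A --2--> C
C --2--> A
A --1--> C
C --2--> A
A --0--> C
C --2--> A
A --0--> C
C --2--> A
A --0--> C
C --0--> B
B --0--> A
A --2--> C
C --0--> B
End in state B, which is not an accepting state.

rejected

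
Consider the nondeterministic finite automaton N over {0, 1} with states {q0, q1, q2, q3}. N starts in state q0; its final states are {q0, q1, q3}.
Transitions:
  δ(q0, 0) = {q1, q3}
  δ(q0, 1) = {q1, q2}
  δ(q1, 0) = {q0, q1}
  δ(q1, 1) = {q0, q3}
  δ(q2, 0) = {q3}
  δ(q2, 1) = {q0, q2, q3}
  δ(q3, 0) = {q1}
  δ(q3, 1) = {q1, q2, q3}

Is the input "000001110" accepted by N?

accepted

Start: {q0}
read 0: {q1, q3}
read 0: {q0, q1}
read 0: {q0, q1, q3}
read 0: {q0, q1, q3}
read 0: {q0, q1, q3}
read 1: {q0, q1, q2, q3}
read 1: {q0, q1, q2, q3}
read 1: {q0, q1, q2, q3}
read 0: {q0, q1, q3}
Reachable ∩ accepting = {q0, q1, q3} — nonempty.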